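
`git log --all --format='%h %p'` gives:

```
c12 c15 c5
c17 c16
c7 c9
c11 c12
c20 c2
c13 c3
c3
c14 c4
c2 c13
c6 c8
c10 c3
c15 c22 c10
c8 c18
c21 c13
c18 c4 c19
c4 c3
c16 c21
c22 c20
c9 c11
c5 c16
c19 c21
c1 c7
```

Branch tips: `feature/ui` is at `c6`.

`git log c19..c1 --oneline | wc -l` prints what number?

12

Reachable from c1: {c1, c10, c11, c12, c13, c15, c16, c2, c20, c21, c22, c3, c5, c7, c9}.
Reachable from c19: {c13, c19, c21, c3}.
In c1's history but not c19's: {c1, c10, c11, c12, c15, c16, c2, c20, c22, c5, c7, c9} — 12 commits.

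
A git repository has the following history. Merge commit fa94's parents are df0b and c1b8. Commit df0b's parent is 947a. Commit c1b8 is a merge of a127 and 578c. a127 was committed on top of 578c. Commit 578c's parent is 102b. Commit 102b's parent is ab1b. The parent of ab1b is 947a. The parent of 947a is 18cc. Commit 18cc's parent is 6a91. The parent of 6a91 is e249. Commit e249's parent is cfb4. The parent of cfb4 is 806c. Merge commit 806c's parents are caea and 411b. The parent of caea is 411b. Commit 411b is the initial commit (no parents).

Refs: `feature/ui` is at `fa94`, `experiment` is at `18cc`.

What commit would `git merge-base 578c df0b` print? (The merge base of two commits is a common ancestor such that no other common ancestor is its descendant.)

Ancestors of 578c: {102b, 18cc, 411b, 578c, 6a91, 806c, 947a, ab1b, caea, cfb4, e249}.
Ancestors of df0b: {18cc, 411b, 6a91, 806c, 947a, caea, cfb4, df0b, e249}.
Common ancestors: {18cc, 411b, 6a91, 806c, 947a, caea, cfb4, e249}.
Among these, 947a is not an ancestor of any other common ancestor — it is the merge base.

947a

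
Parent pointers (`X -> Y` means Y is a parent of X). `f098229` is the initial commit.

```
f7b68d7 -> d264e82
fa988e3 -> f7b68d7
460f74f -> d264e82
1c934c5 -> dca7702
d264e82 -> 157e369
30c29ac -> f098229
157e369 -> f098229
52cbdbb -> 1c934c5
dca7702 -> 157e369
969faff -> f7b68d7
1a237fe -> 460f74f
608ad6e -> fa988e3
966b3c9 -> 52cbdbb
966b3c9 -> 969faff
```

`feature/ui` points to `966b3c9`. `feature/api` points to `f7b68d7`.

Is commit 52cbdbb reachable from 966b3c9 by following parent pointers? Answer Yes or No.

Yes

Ancestors of 966b3c9 (commits reachable by following parents): {157e369, 1c934c5, 52cbdbb, 966b3c9, 969faff, d264e82, dca7702, f098229, f7b68d7}.
52cbdbb is in that set, so it is an ancestor of 966b3c9.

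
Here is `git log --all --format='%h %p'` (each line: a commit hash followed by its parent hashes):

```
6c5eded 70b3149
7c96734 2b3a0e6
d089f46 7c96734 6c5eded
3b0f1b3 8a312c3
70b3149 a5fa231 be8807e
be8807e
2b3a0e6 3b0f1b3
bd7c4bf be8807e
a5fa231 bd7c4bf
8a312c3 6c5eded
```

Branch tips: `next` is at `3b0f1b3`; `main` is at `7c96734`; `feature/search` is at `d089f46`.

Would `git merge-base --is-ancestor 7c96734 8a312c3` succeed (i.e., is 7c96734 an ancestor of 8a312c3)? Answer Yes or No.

No

Ancestors of 8a312c3: {6c5eded, 70b3149, 8a312c3, a5fa231, bd7c4bf, be8807e}.
7c96734 is not in that set, so it is not an ancestor of 8a312c3.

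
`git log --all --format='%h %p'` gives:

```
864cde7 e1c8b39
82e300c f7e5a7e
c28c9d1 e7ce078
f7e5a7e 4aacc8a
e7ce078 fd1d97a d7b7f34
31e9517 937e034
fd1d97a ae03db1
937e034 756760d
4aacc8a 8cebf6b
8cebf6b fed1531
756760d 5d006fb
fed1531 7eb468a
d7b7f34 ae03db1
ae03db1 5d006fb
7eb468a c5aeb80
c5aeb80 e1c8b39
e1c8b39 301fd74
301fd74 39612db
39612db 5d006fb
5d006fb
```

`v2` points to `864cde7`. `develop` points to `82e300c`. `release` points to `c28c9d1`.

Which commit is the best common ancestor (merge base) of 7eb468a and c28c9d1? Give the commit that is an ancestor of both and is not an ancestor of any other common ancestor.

5d006fb

Ancestors of 7eb468a: {301fd74, 39612db, 5d006fb, 7eb468a, c5aeb80, e1c8b39}.
Ancestors of c28c9d1: {5d006fb, ae03db1, c28c9d1, d7b7f34, e7ce078, fd1d97a}.
Common ancestors: {5d006fb}.
The only common ancestor is 5d006fb, so it is the merge base.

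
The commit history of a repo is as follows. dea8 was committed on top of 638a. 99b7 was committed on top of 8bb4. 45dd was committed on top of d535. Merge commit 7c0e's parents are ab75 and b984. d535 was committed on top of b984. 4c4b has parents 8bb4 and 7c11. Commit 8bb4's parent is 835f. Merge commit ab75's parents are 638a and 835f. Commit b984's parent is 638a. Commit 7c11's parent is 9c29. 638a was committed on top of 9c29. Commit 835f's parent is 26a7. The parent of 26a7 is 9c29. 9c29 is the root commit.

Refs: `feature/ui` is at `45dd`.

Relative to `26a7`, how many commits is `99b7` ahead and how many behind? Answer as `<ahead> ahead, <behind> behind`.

Reachable from 99b7: {26a7, 835f, 8bb4, 99b7, 9c29}.
Reachable from 26a7: {26a7, 9c29}.
Only in 99b7's history (ahead): {835f, 8bb4, 99b7} — 3.
Only in 26a7's history (behind): {} — 0.

3 ahead, 0 behind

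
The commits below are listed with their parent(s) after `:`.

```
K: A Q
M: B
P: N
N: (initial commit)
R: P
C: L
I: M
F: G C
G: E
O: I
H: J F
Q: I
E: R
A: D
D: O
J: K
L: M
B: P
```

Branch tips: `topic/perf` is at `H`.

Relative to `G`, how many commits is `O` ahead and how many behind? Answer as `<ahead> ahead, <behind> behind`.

Reachable from O: {B, I, M, N, O, P}.
Reachable from G: {E, G, N, P, R}.
Only in O's history (ahead): {B, I, M, O} — 4.
Only in G's history (behind): {E, G, R} — 3.

4 ahead, 3 behind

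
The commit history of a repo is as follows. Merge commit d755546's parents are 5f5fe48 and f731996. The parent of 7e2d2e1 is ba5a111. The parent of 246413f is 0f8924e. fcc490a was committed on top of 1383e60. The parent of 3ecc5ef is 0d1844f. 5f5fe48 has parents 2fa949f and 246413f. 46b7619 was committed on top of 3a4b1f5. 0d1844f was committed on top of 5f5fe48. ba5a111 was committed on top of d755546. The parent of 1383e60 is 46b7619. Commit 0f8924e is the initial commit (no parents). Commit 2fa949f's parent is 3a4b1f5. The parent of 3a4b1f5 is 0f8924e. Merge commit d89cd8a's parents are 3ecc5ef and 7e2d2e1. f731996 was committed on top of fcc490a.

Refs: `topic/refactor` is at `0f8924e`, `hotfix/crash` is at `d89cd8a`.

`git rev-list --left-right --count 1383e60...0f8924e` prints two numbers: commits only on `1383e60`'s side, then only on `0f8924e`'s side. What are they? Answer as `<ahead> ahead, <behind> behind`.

3 ahead, 0 behind

Reachable from 1383e60: {0f8924e, 1383e60, 3a4b1f5, 46b7619}.
Reachable from 0f8924e: {0f8924e}.
Only in 1383e60's history (ahead): {1383e60, 3a4b1f5, 46b7619} — 3.
Only in 0f8924e's history (behind): {} — 0.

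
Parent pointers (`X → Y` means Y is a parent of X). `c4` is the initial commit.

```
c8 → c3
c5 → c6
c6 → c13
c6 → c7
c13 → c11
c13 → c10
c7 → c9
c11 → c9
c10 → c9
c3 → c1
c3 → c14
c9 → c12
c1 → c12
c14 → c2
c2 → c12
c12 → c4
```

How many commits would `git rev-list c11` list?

Walking parent pointers from c11: reachable set = {c11, c12, c4, c9}.
That is 4 commits.

4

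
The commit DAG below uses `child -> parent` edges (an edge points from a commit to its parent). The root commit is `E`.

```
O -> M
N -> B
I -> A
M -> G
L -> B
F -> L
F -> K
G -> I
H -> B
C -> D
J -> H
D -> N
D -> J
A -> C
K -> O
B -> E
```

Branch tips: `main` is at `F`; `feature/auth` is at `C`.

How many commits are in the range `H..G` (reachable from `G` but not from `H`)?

7

Reachable from G: {A, B, C, D, E, G, H, I, J, N}.
Reachable from H: {B, E, H}.
In G's history but not H's: {A, C, D, G, I, J, N} — 7 commits.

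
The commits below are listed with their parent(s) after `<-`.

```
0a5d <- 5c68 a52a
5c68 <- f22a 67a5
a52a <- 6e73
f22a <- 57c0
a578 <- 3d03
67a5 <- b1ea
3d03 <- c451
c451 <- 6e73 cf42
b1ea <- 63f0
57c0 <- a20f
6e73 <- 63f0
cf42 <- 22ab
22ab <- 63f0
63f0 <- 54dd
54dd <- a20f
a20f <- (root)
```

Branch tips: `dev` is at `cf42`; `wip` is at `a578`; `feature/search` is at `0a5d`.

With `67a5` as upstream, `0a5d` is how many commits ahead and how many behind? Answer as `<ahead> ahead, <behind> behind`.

6 ahead, 0 behind

Reachable from 0a5d: {0a5d, 54dd, 57c0, 5c68, 63f0, 67a5, 6e73, a20f, a52a, b1ea, f22a}.
Reachable from 67a5: {54dd, 63f0, 67a5, a20f, b1ea}.
Only in 0a5d's history (ahead): {0a5d, 57c0, 5c68, 6e73, a52a, f22a} — 6.
Only in 67a5's history (behind): {} — 0.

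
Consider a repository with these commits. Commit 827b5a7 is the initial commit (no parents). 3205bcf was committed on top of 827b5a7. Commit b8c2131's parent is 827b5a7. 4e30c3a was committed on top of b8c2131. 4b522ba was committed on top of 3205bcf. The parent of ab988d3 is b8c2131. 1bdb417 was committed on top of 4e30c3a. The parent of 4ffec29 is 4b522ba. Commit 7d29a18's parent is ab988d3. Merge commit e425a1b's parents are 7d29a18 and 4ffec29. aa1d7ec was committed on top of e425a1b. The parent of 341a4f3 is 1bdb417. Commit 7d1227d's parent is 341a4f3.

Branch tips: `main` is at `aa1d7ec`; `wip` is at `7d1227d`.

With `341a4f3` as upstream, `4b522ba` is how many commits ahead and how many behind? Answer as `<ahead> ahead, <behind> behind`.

2 ahead, 4 behind

Reachable from 4b522ba: {3205bcf, 4b522ba, 827b5a7}.
Reachable from 341a4f3: {1bdb417, 341a4f3, 4e30c3a, 827b5a7, b8c2131}.
Only in 4b522ba's history (ahead): {3205bcf, 4b522ba} — 2.
Only in 341a4f3's history (behind): {1bdb417, 341a4f3, 4e30c3a, b8c2131} — 4.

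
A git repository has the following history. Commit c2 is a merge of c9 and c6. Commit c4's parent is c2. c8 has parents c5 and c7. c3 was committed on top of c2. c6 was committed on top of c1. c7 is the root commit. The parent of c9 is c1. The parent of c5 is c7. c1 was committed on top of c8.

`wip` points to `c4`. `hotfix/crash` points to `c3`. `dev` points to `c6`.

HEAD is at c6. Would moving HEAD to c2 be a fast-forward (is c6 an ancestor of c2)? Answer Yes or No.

Yes

A fast-forward from c6 to c2 is possible iff c6 is an ancestor of c2.
Ancestors of c2: {c1, c2, c5, c6, c7, c8, c9}.
c6 is among them, so fast-forward is possible.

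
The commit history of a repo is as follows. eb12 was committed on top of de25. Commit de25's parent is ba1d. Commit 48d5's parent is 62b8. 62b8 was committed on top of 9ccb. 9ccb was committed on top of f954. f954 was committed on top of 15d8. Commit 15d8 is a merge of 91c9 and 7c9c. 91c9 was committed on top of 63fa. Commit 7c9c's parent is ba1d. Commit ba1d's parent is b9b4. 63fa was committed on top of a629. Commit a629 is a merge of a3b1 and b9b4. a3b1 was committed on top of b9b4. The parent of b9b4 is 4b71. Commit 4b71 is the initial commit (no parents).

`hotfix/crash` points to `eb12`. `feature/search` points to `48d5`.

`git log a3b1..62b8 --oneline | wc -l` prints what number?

9

Reachable from 62b8: {15d8, 4b71, 62b8, 63fa, 7c9c, 91c9, 9ccb, a3b1, a629, b9b4, ba1d, f954}.
Reachable from a3b1: {4b71, a3b1, b9b4}.
In 62b8's history but not a3b1's: {15d8, 62b8, 63fa, 7c9c, 91c9, 9ccb, a629, ba1d, f954} — 9 commits.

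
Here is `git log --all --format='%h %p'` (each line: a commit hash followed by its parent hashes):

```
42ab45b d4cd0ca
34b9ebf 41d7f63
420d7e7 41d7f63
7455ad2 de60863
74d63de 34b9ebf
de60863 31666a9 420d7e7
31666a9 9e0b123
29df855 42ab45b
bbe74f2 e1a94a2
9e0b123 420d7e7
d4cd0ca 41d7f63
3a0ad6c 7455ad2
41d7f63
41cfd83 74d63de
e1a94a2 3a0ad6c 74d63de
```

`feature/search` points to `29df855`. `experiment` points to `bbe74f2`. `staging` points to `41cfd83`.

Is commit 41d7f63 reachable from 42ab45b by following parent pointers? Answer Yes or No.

Ancestors of 42ab45b (commits reachable by following parents): {41d7f63, 42ab45b, d4cd0ca}.
41d7f63 is in that set, so it is an ancestor of 42ab45b.

Yes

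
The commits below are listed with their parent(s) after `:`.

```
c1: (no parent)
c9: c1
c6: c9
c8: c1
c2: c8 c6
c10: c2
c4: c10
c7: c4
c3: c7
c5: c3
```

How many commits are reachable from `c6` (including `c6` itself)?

Walking parent pointers from c6: reachable set = {c1, c6, c9}.
That is 3 commits.

3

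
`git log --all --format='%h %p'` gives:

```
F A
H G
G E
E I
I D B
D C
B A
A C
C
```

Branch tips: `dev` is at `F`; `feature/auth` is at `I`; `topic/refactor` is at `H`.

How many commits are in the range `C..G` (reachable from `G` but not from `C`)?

6

Reachable from G: {A, B, C, D, E, G, I}.
Reachable from C: {C}.
In G's history but not C's: {A, B, D, E, G, I} — 6 commits.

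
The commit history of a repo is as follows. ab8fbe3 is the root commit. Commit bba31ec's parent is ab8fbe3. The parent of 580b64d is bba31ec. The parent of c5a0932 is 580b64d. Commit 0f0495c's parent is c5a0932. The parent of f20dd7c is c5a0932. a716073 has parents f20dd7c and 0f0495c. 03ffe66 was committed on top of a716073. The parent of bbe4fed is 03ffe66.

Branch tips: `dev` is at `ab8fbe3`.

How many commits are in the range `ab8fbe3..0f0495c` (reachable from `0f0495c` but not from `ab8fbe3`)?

4

Reachable from 0f0495c: {0f0495c, 580b64d, ab8fbe3, bba31ec, c5a0932}.
Reachable from ab8fbe3: {ab8fbe3}.
In 0f0495c's history but not ab8fbe3's: {0f0495c, 580b64d, bba31ec, c5a0932} — 4 commits.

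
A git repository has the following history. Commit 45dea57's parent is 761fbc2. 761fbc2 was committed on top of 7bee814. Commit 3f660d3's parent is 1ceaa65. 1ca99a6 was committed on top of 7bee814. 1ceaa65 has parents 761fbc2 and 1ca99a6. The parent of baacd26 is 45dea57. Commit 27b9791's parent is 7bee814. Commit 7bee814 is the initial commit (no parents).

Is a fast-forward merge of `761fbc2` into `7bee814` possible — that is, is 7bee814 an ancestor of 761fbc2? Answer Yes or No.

Yes

A fast-forward from 7bee814 to 761fbc2 is possible iff 7bee814 is an ancestor of 761fbc2.
Ancestors of 761fbc2: {761fbc2, 7bee814}.
7bee814 is among them, so fast-forward is possible.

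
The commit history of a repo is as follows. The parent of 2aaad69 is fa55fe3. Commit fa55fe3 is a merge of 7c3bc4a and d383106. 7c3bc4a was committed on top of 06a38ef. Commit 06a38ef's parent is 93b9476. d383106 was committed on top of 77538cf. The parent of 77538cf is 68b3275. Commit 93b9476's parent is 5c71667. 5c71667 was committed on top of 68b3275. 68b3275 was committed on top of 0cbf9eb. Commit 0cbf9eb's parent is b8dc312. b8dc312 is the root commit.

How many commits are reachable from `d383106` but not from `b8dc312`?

Reachable from d383106: {0cbf9eb, 68b3275, 77538cf, b8dc312, d383106}.
Reachable from b8dc312: {b8dc312}.
In d383106's history but not b8dc312's: {0cbf9eb, 68b3275, 77538cf, d383106} — 4 commits.

4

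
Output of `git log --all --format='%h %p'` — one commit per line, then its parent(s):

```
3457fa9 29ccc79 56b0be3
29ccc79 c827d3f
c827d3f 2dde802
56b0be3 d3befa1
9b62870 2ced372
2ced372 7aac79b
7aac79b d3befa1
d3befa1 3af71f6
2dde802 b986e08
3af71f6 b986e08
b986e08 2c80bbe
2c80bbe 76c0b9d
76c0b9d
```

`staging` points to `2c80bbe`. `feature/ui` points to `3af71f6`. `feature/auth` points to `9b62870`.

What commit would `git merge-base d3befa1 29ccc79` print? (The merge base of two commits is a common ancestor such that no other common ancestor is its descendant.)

b986e08

Ancestors of d3befa1: {2c80bbe, 3af71f6, 76c0b9d, b986e08, d3befa1}.
Ancestors of 29ccc79: {29ccc79, 2c80bbe, 2dde802, 76c0b9d, b986e08, c827d3f}.
Common ancestors: {2c80bbe, 76c0b9d, b986e08}.
Among these, b986e08 is not an ancestor of any other common ancestor — it is the merge base.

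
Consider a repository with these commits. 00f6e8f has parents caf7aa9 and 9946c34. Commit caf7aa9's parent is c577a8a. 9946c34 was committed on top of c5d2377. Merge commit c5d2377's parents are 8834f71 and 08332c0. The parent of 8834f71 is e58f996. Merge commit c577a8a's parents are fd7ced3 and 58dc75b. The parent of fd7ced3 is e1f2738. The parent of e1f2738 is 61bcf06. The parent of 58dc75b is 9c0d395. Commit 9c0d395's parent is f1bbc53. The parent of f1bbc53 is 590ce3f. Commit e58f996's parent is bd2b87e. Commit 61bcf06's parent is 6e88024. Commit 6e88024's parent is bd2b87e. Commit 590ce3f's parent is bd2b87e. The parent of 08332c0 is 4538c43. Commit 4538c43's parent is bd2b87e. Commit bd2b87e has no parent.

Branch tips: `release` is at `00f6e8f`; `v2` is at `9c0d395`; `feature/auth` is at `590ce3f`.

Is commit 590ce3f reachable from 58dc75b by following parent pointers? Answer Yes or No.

Yes

Ancestors of 58dc75b (commits reachable by following parents): {58dc75b, 590ce3f, 9c0d395, bd2b87e, f1bbc53}.
590ce3f is in that set, so it is an ancestor of 58dc75b.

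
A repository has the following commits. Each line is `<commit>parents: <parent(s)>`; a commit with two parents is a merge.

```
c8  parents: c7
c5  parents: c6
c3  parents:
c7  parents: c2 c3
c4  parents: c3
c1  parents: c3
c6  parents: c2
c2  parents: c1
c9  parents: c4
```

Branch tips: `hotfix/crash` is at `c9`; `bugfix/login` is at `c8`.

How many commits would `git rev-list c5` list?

5

Walking parent pointers from c5: reachable set = {c1, c2, c3, c5, c6}.
That is 5 commits.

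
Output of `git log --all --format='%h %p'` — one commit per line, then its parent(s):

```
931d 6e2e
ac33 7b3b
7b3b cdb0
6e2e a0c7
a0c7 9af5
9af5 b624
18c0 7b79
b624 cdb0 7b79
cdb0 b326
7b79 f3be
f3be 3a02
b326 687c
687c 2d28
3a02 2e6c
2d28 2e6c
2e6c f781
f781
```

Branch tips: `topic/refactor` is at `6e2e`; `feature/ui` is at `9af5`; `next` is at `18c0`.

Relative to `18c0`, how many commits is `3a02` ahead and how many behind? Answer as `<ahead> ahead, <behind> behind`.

Reachable from 3a02: {2e6c, 3a02, f781}.
Reachable from 18c0: {18c0, 2e6c, 3a02, 7b79, f3be, f781}.
Only in 3a02's history (ahead): {} — 0.
Only in 18c0's history (behind): {18c0, 7b79, f3be} — 3.

0 ahead, 3 behind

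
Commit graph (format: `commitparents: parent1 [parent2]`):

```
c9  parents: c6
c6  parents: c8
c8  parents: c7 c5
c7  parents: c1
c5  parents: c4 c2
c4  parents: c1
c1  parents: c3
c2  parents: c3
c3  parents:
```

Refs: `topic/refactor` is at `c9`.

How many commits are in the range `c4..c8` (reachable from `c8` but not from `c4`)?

Reachable from c8: {c1, c2, c3, c4, c5, c7, c8}.
Reachable from c4: {c1, c3, c4}.
In c8's history but not c4's: {c2, c5, c7, c8} — 4 commits.

4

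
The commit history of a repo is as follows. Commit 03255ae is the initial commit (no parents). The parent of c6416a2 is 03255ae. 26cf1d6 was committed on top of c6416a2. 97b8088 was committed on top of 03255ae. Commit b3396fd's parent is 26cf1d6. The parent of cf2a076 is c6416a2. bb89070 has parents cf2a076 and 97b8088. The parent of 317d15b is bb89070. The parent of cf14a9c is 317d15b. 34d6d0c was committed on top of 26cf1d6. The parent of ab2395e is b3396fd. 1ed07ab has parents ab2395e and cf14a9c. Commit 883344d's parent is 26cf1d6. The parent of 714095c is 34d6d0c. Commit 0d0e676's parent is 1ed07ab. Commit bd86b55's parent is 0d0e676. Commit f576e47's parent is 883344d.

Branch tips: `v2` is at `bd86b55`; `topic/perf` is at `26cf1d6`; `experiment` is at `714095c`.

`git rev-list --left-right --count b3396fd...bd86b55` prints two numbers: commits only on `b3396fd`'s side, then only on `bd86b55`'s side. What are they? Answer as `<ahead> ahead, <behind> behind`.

Reachable from b3396fd: {03255ae, 26cf1d6, b3396fd, c6416a2}.
Reachable from bd86b55: {03255ae, 0d0e676, 1ed07ab, 26cf1d6, 317d15b, 97b8088, ab2395e, b3396fd, bb89070, bd86b55, c6416a2, cf14a9c, cf2a076}.
Only in b3396fd's history (ahead): {} — 0.
Only in bd86b55's history (behind): {0d0e676, 1ed07ab, 317d15b, 97b8088, ab2395e, bb89070, bd86b55, cf14a9c, cf2a076} — 9.

0 ahead, 9 behind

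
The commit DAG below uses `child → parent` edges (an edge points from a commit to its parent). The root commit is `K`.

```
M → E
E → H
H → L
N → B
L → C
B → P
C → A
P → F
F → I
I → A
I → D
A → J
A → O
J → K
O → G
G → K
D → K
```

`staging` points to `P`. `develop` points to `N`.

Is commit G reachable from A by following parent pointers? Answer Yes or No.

Yes

Ancestors of A (commits reachable by following parents): {A, G, J, K, O}.
G is in that set, so it is an ancestor of A.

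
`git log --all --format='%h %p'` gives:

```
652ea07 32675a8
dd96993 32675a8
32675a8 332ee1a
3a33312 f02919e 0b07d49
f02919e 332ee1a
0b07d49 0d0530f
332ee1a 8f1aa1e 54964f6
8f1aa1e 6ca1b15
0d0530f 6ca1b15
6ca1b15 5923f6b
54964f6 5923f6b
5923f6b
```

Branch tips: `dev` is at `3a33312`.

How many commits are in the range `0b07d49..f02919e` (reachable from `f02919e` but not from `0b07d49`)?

Reachable from f02919e: {332ee1a, 54964f6, 5923f6b, 6ca1b15, 8f1aa1e, f02919e}.
Reachable from 0b07d49: {0b07d49, 0d0530f, 5923f6b, 6ca1b15}.
In f02919e's history but not 0b07d49's: {332ee1a, 54964f6, 8f1aa1e, f02919e} — 4 commits.

4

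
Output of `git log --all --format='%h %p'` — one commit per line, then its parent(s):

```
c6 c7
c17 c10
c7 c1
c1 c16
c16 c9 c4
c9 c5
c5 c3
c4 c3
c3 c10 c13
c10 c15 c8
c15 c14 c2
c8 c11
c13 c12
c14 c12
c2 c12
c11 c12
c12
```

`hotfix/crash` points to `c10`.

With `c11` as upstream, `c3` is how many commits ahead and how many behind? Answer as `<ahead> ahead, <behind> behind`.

Reachable from c3: {c10, c11, c12, c13, c14, c15, c2, c3, c8}.
Reachable from c11: {c11, c12}.
Only in c3's history (ahead): {c10, c13, c14, c15, c2, c3, c8} — 7.
Only in c11's history (behind): {} — 0.

7 ahead, 0 behind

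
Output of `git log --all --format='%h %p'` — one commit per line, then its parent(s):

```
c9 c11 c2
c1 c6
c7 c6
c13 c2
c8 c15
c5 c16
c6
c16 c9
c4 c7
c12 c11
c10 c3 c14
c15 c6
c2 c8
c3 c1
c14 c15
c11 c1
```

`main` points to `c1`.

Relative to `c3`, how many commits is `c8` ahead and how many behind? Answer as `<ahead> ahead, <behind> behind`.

Reachable from c8: {c15, c6, c8}.
Reachable from c3: {c1, c3, c6}.
Only in c8's history (ahead): {c15, c8} — 2.
Only in c3's history (behind): {c1, c3} — 2.

2 ahead, 2 behind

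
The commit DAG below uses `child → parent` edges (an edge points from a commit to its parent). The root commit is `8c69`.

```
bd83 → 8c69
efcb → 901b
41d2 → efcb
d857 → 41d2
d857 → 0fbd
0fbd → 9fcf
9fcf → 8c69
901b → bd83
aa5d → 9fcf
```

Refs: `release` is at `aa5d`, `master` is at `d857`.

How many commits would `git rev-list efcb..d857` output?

4

Reachable from d857: {0fbd, 41d2, 8c69, 901b, 9fcf, bd83, d857, efcb}.
Reachable from efcb: {8c69, 901b, bd83, efcb}.
In d857's history but not efcb's: {0fbd, 41d2, 9fcf, d857} — 4 commits.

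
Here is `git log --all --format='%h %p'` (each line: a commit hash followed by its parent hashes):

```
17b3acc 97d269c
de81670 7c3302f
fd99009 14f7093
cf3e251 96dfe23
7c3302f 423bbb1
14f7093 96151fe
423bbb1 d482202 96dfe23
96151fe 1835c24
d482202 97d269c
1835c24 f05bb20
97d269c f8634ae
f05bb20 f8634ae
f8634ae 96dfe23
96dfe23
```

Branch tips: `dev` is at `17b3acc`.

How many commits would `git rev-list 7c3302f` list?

Walking parent pointers from 7c3302f: reachable set = {423bbb1, 7c3302f, 96dfe23, 97d269c, d482202, f8634ae}.
That is 6 commits.

6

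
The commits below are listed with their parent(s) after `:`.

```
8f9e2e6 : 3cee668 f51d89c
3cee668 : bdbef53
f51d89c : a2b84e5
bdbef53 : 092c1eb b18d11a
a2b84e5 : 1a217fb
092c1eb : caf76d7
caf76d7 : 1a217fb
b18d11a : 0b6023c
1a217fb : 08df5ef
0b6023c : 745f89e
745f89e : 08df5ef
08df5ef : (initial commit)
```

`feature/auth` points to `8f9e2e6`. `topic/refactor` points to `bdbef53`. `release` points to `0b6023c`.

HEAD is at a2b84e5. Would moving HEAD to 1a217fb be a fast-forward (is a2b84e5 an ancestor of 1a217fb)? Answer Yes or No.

No

A fast-forward from a2b84e5 to 1a217fb is possible iff a2b84e5 is an ancestor of 1a217fb.
Ancestors of 1a217fb: {08df5ef, 1a217fb}.
a2b84e5 is not among them, so fast-forward is not possible.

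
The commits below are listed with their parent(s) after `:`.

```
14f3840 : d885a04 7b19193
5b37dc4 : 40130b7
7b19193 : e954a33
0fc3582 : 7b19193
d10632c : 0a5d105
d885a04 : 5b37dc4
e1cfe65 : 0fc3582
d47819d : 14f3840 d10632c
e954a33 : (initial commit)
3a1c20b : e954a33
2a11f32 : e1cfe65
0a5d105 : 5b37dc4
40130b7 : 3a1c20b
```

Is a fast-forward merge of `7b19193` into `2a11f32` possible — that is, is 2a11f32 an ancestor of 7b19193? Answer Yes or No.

A fast-forward from 2a11f32 to 7b19193 is possible iff 2a11f32 is an ancestor of 7b19193.
Ancestors of 7b19193: {7b19193, e954a33}.
2a11f32 is not among them, so fast-forward is not possible.

No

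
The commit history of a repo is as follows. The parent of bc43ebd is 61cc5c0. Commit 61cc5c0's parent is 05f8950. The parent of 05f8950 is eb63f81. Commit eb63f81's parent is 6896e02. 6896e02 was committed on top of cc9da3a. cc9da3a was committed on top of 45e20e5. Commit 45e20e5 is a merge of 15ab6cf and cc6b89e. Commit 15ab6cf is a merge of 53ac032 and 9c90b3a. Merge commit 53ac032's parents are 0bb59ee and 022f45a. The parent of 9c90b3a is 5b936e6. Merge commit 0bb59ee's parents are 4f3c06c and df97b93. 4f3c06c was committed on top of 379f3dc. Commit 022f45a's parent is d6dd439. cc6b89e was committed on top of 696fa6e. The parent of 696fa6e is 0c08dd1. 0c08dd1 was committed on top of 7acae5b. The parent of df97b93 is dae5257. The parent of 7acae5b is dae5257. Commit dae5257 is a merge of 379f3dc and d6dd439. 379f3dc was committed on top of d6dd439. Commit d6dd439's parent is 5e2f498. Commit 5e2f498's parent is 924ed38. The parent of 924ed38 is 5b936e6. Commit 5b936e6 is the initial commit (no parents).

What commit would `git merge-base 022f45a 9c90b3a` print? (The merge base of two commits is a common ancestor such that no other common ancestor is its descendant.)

Ancestors of 022f45a: {022f45a, 5b936e6, 5e2f498, 924ed38, d6dd439}.
Ancestors of 9c90b3a: {5b936e6, 9c90b3a}.
Common ancestors: {5b936e6}.
The only common ancestor is 5b936e6, so it is the merge base.

5b936e6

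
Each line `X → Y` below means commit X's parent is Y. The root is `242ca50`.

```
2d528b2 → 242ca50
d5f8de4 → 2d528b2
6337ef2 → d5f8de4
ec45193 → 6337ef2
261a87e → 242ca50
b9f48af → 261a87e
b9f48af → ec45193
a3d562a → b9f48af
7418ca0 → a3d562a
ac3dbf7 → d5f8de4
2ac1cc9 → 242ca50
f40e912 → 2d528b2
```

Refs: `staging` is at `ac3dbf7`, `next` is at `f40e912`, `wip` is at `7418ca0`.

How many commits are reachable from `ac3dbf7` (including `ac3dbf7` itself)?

4

Walking parent pointers from ac3dbf7: reachable set = {242ca50, 2d528b2, ac3dbf7, d5f8de4}.
That is 4 commits.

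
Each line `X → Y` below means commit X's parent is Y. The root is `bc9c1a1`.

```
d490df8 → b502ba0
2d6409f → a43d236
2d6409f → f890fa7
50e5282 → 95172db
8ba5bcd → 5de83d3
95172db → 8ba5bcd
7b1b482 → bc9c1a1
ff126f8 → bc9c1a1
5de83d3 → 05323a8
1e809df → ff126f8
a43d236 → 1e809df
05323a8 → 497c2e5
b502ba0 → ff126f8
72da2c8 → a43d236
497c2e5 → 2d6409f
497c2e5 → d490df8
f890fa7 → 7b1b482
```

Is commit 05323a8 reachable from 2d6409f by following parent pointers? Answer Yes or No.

No

Ancestors of 2d6409f: {1e809df, 2d6409f, 7b1b482, a43d236, bc9c1a1, f890fa7, ff126f8}.
05323a8 is not in that set, so it is not an ancestor of 2d6409f.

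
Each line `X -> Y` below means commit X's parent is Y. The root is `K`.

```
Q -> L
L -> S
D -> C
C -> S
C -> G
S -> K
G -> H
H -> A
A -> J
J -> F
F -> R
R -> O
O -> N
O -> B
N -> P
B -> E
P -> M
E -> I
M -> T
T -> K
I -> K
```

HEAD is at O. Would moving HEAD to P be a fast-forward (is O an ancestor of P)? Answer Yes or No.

No

A fast-forward from O to P is possible iff O is an ancestor of P.
Ancestors of P: {K, M, P, T}.
O is not among them, so fast-forward is not possible.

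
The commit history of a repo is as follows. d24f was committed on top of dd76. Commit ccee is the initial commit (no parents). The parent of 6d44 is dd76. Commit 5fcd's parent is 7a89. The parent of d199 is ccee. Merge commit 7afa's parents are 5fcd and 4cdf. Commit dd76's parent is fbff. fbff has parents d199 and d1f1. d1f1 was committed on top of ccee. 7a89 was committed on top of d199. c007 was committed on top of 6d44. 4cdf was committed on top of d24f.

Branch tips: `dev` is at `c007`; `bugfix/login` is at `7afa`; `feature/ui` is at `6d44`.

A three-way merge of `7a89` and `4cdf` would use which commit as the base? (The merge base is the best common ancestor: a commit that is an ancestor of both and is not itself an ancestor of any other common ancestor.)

Ancestors of 7a89: {7a89, ccee, d199}.
Ancestors of 4cdf: {4cdf, ccee, d199, d1f1, d24f, dd76, fbff}.
Common ancestors: {ccee, d199}.
Among these, d199 is not an ancestor of any other common ancestor — it is the merge base.

d199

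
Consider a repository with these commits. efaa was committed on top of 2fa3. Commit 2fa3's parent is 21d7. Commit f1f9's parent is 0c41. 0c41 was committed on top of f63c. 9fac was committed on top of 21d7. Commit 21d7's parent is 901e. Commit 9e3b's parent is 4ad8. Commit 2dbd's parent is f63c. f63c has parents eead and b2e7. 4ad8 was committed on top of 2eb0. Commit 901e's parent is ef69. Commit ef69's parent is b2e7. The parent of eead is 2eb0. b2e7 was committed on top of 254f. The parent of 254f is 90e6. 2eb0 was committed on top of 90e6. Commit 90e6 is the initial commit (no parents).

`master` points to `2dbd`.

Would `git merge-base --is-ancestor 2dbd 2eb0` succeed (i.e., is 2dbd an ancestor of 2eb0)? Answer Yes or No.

Ancestors of 2eb0: {2eb0, 90e6}.
2dbd is not in that set, so it is not an ancestor of 2eb0.

No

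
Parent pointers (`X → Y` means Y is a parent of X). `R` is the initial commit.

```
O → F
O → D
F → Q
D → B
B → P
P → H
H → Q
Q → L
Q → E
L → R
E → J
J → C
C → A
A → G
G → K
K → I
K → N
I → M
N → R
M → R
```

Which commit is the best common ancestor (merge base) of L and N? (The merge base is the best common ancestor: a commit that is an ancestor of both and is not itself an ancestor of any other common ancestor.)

Ancestors of L: {L, R}.
Ancestors of N: {N, R}.
Common ancestors: {R}.
The only common ancestor is R, so it is the merge base.

R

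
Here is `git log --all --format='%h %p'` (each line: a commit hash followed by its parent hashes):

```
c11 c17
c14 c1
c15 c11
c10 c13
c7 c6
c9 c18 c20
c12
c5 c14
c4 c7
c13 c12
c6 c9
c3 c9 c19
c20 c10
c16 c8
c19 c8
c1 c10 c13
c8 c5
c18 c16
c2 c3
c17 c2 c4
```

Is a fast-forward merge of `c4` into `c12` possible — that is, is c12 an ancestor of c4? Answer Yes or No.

Yes

A fast-forward from c12 to c4 is possible iff c12 is an ancestor of c4.
Ancestors of c4: {c1, c10, c12, c13, c14, c16, c18, c20, c4, c5, c6, c7, c8, c9}.
c12 is among them, so fast-forward is possible.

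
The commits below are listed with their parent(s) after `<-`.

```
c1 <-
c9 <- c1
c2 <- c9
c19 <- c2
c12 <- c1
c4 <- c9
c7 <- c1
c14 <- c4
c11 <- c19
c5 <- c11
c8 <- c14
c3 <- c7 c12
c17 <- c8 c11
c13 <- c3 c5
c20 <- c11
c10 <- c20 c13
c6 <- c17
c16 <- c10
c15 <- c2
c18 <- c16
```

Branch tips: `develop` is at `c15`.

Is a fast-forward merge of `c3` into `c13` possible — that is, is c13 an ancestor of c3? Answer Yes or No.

A fast-forward from c13 to c3 is possible iff c13 is an ancestor of c3.
Ancestors of c3: {c1, c12, c3, c7}.
c13 is not among them, so fast-forward is not possible.

No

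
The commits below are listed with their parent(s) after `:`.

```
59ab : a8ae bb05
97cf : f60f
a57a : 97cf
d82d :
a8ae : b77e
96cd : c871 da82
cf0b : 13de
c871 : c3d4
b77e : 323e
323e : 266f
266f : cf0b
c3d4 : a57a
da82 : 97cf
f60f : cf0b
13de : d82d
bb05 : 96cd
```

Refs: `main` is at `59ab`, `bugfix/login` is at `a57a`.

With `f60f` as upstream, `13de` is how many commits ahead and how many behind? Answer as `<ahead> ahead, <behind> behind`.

0 ahead, 2 behind

Reachable from 13de: {13de, d82d}.
Reachable from f60f: {13de, cf0b, d82d, f60f}.
Only in 13de's history (ahead): {} — 0.
Only in f60f's history (behind): {cf0b, f60f} — 2.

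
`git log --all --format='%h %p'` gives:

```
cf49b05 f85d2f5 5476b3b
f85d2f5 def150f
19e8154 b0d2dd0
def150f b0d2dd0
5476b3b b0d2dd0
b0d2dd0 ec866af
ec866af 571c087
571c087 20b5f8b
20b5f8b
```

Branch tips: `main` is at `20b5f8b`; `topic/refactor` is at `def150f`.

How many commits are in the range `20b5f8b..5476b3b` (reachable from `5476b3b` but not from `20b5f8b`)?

Reachable from 5476b3b: {20b5f8b, 5476b3b, 571c087, b0d2dd0, ec866af}.
Reachable from 20b5f8b: {20b5f8b}.
In 5476b3b's history but not 20b5f8b's: {5476b3b, 571c087, b0d2dd0, ec866af} — 4 commits.

4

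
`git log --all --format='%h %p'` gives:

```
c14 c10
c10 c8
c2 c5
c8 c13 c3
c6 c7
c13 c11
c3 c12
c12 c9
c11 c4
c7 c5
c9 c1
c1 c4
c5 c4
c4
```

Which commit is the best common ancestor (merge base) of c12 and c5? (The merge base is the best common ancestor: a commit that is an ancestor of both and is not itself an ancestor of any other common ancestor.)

c4

Ancestors of c12: {c1, c12, c4, c9}.
Ancestors of c5: {c4, c5}.
Common ancestors: {c4}.
The only common ancestor is c4, so it is the merge base.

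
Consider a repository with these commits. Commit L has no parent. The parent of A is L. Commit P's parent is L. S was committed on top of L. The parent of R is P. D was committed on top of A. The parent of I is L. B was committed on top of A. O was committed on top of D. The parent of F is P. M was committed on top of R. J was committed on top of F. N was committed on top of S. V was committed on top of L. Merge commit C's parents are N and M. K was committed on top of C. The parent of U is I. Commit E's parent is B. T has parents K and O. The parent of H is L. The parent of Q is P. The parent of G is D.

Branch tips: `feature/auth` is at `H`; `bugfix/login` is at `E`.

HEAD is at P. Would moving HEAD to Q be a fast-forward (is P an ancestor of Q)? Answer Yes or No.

Yes

A fast-forward from P to Q is possible iff P is an ancestor of Q.
Ancestors of Q: {L, P, Q}.
P is among them, so fast-forward is possible.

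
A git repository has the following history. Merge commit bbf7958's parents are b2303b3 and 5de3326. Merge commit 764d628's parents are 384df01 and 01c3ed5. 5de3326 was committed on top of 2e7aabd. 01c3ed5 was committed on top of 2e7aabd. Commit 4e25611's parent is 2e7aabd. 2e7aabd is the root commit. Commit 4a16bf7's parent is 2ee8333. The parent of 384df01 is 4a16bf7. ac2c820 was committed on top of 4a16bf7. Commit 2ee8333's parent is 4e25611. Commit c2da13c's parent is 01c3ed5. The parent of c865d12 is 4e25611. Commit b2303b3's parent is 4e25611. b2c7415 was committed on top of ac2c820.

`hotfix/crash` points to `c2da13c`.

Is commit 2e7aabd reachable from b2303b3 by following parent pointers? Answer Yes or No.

Ancestors of b2303b3 (commits reachable by following parents): {2e7aabd, 4e25611, b2303b3}.
2e7aabd is in that set, so it is an ancestor of b2303b3.

Yes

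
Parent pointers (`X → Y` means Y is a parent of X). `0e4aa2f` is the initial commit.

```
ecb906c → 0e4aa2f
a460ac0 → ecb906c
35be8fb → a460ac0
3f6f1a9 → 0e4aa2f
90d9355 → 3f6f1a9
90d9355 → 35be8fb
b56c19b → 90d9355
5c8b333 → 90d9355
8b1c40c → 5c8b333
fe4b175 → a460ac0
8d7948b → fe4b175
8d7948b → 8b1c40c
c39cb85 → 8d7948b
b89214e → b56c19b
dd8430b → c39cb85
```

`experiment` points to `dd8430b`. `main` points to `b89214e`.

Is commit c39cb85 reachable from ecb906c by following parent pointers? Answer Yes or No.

Ancestors of ecb906c: {0e4aa2f, ecb906c}.
c39cb85 is not in that set, so it is not an ancestor of ecb906c.

No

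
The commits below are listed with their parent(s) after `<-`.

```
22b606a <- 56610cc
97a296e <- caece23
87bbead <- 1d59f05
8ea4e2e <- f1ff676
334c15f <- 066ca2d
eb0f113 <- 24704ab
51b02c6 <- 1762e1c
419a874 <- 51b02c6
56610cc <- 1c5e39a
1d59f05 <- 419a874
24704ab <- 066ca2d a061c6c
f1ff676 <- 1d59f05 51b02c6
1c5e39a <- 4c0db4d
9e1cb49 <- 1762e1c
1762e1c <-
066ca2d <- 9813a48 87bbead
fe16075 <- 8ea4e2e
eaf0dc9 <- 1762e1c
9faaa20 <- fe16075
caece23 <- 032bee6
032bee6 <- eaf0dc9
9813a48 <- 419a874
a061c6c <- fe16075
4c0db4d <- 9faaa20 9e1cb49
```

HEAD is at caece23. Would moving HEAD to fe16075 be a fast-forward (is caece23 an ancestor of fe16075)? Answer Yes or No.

A fast-forward from caece23 to fe16075 is possible iff caece23 is an ancestor of fe16075.
Ancestors of fe16075: {1762e1c, 1d59f05, 419a874, 51b02c6, 8ea4e2e, f1ff676, fe16075}.
caece23 is not among them, so fast-forward is not possible.

No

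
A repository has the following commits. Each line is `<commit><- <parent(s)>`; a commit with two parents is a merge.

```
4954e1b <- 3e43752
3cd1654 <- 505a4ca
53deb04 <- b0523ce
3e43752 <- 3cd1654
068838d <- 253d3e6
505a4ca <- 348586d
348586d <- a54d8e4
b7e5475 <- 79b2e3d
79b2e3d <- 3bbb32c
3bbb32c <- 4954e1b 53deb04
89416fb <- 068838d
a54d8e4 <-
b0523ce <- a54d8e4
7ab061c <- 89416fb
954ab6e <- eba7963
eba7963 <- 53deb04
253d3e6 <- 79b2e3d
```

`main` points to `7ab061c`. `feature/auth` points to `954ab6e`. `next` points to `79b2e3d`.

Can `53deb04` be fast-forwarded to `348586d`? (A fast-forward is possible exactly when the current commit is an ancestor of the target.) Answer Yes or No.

No

A fast-forward from 53deb04 to 348586d is possible iff 53deb04 is an ancestor of 348586d.
Ancestors of 348586d: {348586d, a54d8e4}.
53deb04 is not among them, so fast-forward is not possible.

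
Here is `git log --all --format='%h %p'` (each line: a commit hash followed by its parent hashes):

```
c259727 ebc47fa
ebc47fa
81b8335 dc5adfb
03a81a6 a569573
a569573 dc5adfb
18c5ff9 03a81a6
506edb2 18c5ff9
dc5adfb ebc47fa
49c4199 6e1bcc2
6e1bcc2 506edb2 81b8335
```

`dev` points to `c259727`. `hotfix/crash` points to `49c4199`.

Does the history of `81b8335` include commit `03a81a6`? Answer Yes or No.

Ancestors of 81b8335: {81b8335, dc5adfb, ebc47fa}.
03a81a6 is not in that set, so it is not an ancestor of 81b8335.

No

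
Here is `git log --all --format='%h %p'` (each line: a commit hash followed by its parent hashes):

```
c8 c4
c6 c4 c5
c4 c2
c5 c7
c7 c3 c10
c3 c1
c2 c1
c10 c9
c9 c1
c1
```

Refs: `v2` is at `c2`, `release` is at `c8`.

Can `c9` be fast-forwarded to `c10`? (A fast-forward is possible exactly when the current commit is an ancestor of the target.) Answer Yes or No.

Yes

A fast-forward from c9 to c10 is possible iff c9 is an ancestor of c10.
Ancestors of c10: {c1, c10, c9}.
c9 is among them, so fast-forward is possible.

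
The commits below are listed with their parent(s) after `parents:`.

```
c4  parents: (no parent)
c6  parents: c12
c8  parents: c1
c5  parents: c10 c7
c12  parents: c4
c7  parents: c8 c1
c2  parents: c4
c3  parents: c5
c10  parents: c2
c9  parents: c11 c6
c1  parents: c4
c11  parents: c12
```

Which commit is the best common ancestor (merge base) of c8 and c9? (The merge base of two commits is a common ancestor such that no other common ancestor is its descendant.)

Ancestors of c8: {c1, c4, c8}.
Ancestors of c9: {c11, c12, c4, c6, c9}.
Common ancestors: {c4}.
The only common ancestor is c4, so it is the merge base.

c4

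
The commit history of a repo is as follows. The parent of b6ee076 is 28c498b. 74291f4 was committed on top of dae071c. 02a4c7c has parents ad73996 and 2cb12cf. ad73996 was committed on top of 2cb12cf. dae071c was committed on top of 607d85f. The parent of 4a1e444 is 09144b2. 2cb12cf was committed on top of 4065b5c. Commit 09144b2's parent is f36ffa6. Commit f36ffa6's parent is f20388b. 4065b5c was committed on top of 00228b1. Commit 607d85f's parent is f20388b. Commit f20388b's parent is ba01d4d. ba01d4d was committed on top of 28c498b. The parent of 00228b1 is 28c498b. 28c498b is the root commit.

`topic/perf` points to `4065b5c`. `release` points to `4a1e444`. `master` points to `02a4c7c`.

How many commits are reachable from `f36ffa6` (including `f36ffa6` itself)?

4

Walking parent pointers from f36ffa6: reachable set = {28c498b, ba01d4d, f20388b, f36ffa6}.
That is 4 commits.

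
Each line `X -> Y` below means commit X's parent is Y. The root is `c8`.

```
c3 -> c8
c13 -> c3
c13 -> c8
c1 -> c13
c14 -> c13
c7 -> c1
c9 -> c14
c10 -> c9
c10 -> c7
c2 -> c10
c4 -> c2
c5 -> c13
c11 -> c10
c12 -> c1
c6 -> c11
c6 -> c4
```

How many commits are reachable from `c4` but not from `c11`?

2

Reachable from c4: {c1, c10, c13, c14, c2, c3, c4, c7, c8, c9}.
Reachable from c11: {c1, c10, c11, c13, c14, c3, c7, c8, c9}.
In c4's history but not c11's: {c2, c4} — 2 commits.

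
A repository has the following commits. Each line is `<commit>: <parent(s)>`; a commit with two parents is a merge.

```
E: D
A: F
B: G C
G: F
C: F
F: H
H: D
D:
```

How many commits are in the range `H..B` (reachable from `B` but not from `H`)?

Reachable from B: {B, C, D, F, G, H}.
Reachable from H: {D, H}.
In B's history but not H's: {B, C, F, G} — 4 commits.

4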